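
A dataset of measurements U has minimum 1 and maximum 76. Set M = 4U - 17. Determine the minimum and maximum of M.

min(M) = -13, max(M) = 287

a = 4 > 0, so min(M) = a·min(U)+b = 4·1 + (-17) = -13 and max(M) = 4·76 + (-17) = 287.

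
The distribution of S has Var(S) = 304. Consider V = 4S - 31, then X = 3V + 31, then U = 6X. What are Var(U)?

Var(V) = 4²·304 = 4864.
Var(X) = 3²·4864 = 43776.
Var(U) = 6²·43776 = 1575936.

Var(U) = 1575936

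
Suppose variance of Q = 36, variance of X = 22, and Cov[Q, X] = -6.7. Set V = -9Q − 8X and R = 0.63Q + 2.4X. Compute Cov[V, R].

Cov[V, R] = -448.032

By bilinearity, Cov[V, R] = ac·variance of Q + bd·variance of X + (ad+bc)·Cov[Q, X], with a=-9, b=-8, c=0.63, d=2.4.
ac·variance of Q = (-9)·0.63·36 = -204.12
bd·variance of X = (-8)·2.4·22 = -422.4
(ad+bc)·Cov[Q, X] = (-26.64)·(-6.7) = 178.488
Cov[V, R] = -204.12 + (-422.4) + 178.488 = -448.032.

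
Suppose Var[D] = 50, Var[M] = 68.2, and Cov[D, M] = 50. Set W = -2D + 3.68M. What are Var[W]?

Var[W] = a²·Var[D] + b²·Var[M] + 2ab·Cov[D, M] with a = -2, b = 3.68.
= (-2)²·50 + 3.68²·68.2 + 2·(-2)·3.68·50
= 200 + 923.59168 + (-736) = 387.59168.

Var[W] = 387.59168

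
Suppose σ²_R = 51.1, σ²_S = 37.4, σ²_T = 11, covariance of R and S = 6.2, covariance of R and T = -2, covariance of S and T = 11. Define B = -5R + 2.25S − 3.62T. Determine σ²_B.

σ²_B = a²·σ²_R + b²·σ²_S + c²·σ²_T + 2ab·covariance of R and S + 2ac·covariance of R and T + 2bc·covariance of S and T, with a = -5, b = 2.25, c = -3.62.
= 1277.5 + 189.3375 + 144.1484 + (-139.5) + (-72.4) + (-179.19)
= 1219.8959.

σ²_B = 1219.8959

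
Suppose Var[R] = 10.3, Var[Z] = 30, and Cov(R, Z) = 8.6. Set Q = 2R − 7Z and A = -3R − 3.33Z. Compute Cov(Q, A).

Cov(Q, A) = 760.824

By bilinearity, Cov(Q, A) = ac·Var[R] + bd·Var[Z] + (ad+bc)·Cov(R, Z), with a=2, b=-7, c=-3, d=-3.33.
ac·Var[R] = 2·(-3)·10.3 = -61.8
bd·Var[Z] = (-7)·(-3.33)·30 = 699.3
(ad+bc)·Cov(R, Z) = (14.34)·8.6 = 123.324
Cov(Q, A) = -61.8 + 699.3 + 123.324 = 760.824.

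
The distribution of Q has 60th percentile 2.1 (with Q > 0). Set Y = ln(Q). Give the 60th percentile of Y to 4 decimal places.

60th percentile of Y = 0.7419

ln(Q) is increasing, so P_{60}(Y) = g(P_{60}(Q)) ≈ 0.7419.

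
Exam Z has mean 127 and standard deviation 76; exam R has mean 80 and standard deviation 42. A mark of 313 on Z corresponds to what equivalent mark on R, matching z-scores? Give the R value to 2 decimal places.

R = 182.79

z = (313 − 127)/76 ≈ 2.4474.
R = 80 + z·42 = 80 + (313 − 127)·42/76 ≈ 182.79.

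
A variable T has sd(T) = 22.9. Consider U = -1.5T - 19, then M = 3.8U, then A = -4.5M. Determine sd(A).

sd(A) = 587.385

sd(U) = |-1.5|·22.9 = 34.35.
sd(M) = |3.8|·34.35 = 130.53.
sd(A) = |-4.5|·130.53 = 587.385.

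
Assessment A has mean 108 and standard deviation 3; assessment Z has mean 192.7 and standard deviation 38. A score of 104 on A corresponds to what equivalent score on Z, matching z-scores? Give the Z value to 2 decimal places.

Z = 142.03

z = (104 − 108)/3 ≈ -1.3333.
Z = 192.7 + z·38 = 192.7 + (104 − 108)·38/3 ≈ 142.03.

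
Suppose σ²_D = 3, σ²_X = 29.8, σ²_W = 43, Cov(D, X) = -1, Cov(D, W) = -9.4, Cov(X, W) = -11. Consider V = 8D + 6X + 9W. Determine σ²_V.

σ²_V = 2110.2

σ²_V = a²·σ²_D + b²·σ²_X + c²·σ²_W + 2ab·Cov(D, X) + 2ac·Cov(D, W) + 2bc·Cov(X, W), with a = 8, b = 6, c = 9.
= 192 + 1072.8 + 3483 + (-96) + (-1353.6) + (-1188)
= 2110.2.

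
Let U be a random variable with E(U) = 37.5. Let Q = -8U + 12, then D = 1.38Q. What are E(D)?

E(D) = -397.44

E(Q) = (-8)·37.5 + 12 = -288.
E(D) = 1.38·(-288) = -397.44.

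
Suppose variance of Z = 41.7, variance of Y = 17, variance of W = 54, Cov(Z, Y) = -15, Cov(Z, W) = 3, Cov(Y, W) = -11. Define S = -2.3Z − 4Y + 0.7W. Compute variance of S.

variance of S = 294.993

variance of S = a²·variance of Z + b²·variance of Y + c²·variance of W + 2ab·Cov(Z, Y) + 2ac·Cov(Z, W) + 2bc·Cov(Y, W), with a = -2.3, b = -4, c = 0.7.
= 220.593 + 272 + 26.46 + (-276) + (-9.66) + 61.6
= 294.993.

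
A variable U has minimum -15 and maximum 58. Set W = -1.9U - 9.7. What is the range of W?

Range of U = 58 − (-15) = 73.
Range(W) = |a|·Range(U) = |-1.9|·73 = 138.7.

Range(W) = 138.7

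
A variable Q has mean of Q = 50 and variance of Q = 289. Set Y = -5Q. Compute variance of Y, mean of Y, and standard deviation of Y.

Y = -5Q is linear with a = -5, b = 0.
variance of Y = a²·variance of Q = (-5)²·289 = 7225.
mean of Y = a·mean of Q + b = (-5)·50 = -250.
standard deviation of Q = √289 = 17.
standard deviation of Y = |a|·standard deviation of Q = |-5|·17 = 85.

variance of Y = 7225, mean of Y = -250, standard deviation of Y = 85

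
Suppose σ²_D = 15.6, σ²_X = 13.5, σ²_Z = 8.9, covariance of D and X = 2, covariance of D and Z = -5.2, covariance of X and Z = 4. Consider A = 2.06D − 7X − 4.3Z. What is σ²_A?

σ²_A = 1167.50436

σ²_A = a²·σ²_D + b²·σ²_X + c²·σ²_Z + 2ab·covariance of D and X + 2ac·covariance of D and Z + 2bc·covariance of X and Z, with a = 2.06, b = -7, c = -4.3.
= 66.20016 + 661.5 + 164.561 + (-57.68) + 92.1232 + 240.8
= 1167.50436.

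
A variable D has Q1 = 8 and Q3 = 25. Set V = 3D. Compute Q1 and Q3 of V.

Q1(V) = 24, Q3(V) = 75

a = 3 > 0: Q1(V) = a·Q1(D)+b = 24, Q3(V) = a·Q3(D)+b = 75.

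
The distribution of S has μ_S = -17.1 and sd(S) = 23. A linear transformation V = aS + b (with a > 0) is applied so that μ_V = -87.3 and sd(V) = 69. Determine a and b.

sd(V) = a·sd(S) (a > 0), so a = 69/23 = 3.
μ_V = a·μ_S + b, so b = -87.3 − 3·(-17.1) = -36.

a = 3, b = -36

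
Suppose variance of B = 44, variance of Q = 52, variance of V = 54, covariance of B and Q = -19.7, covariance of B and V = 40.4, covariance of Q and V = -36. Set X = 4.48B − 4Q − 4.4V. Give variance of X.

variance of X = a²·variance of B + b²·variance of Q + c²·variance of V + 2ab·covariance of B and Q + 2ac·covariance of B and V + 2bc·covariance of Q and V, with a = 4.48, b = -4, c = -4.4.
= 883.0976 + 832 + 1045.44 + 706.048 + (-1592.7296) + (-1267.2)
= 606.656.

variance of X = 606.656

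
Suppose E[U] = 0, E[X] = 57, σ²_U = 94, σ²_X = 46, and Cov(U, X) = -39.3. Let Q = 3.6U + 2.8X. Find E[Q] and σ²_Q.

E[Q] = 3.6·E[U] + 2.8·E[X] = 3.6·0 + 2.8·57 = 159.6.
σ²_Q = a²·σ²_U + b²·σ²_X + 2ab·Cov(U, X) with a = 3.6, b = 2.8.
= 3.6²·94 + 2.8²·46 + 2·3.6·2.8·(-39.3)
= 1218.24 + 360.64 + (-792.288) = 786.592.

E[Q] = 159.6, σ²_Q = 786.592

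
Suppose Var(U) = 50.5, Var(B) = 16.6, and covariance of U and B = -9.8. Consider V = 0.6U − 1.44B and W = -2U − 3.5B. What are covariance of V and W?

covariance of V and W = 15.42

By bilinearity, covariance of V and W = ac·Var(U) + bd·Var(B) + (ad+bc)·covariance of U and B, with a=0.6, b=-1.44, c=-2, d=-3.5.
ac·Var(U) = 0.6·(-2)·50.5 = -60.6
bd·Var(B) = (-1.44)·(-3.5)·16.6 = 83.664
(ad+bc)·covariance of U and B = (0.78)·(-9.8) = -7.644
covariance of V and W = -60.6 + 83.664 + (-7.644) = 15.42.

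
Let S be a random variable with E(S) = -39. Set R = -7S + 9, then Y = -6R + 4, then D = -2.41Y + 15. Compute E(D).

E(R) = (-7)·(-39) + 9 = 282.
E(Y) = (-6)·282 + 4 = -1688.
E(D) = (-2.41)·(-1688) + 15 = 4083.08.

E(D) = 4083.08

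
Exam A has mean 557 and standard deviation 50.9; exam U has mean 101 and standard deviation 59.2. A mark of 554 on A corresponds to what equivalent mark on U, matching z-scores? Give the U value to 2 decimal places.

U = 97.51

z = (554 − 557)/50.9 ≈ -0.0589.
U = 101 + z·59.2 = 101 + (554 − 557)·59.2/50.9 ≈ 97.51.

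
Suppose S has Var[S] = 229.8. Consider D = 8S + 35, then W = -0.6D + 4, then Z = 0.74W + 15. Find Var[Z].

Var[Z] = 2899.3185792

Var[D] = 8²·229.8 = 14707.2.
Var[W] = (-0.6)²·14707.2 = 5294.592.
Var[Z] = 0.74²·5294.592 = 2899.3185792.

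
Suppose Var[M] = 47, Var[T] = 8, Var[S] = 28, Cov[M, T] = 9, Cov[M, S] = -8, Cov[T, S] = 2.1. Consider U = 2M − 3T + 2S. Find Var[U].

Var[U] = 174.8

Var[U] = a²·Var[M] + b²·Var[T] + c²·Var[S] + 2ab·Cov[M, T] + 2ac·Cov[M, S] + 2bc·Cov[T, S], with a = 2, b = -3, c = 2.
= 188 + 72 + 112 + (-108) + (-64) + (-25.2)
= 174.8.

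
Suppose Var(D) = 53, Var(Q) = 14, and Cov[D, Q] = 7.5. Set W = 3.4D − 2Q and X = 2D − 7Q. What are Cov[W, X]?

Cov[W, X] = 347.9

By bilinearity, Cov[W, X] = ac·Var(D) + bd·Var(Q) + (ad+bc)·Cov[D, Q], with a=3.4, b=-2, c=2, d=-7.
ac·Var(D) = 3.4·2·53 = 360.4
bd·Var(Q) = (-2)·(-7)·14 = 196
(ad+bc)·Cov[D, Q] = (-27.8)·7.5 = -208.5
Cov[W, X] = 360.4 + 196 + (-208.5) = 347.9.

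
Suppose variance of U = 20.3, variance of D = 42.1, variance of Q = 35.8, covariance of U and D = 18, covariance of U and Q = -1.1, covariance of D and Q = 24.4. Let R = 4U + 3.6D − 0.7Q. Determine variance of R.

variance of R = 1289.542

variance of R = a²·variance of U + b²·variance of D + c²·variance of Q + 2ab·covariance of U and D + 2ac·covariance of U and Q + 2bc·covariance of D and Q, with a = 4, b = 3.6, c = -0.7.
= 324.8 + 545.616 + 17.542 + 518.4 + 6.16 + (-122.976)
= 1289.542.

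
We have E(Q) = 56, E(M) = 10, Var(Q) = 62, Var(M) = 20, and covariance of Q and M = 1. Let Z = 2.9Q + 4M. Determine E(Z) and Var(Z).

E(Z) = 2.9·E(Q) + 4·E(M) = 2.9·56 + 4·10 = 202.4.
Var(Z) = a²·Var(Q) + b²·Var(M) + 2ab·covariance of Q and M with a = 2.9, b = 4.
= 2.9²·62 + 4²·20 + 2·2.9·4·1
= 521.42 + 320 + 23.2 = 864.62.

E(Z) = 202.4, Var(Z) = 864.62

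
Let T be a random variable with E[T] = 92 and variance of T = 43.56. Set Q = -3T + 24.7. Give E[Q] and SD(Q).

Q = -3T + 24.7 is linear with a = -3, b = 24.7.
E[Q] = a·E[T] + b = (-3)·92 + 24.7 = -251.3.
SD(T) = √43.56 = 6.6.
SD(Q) = |a|·SD(T) = |-3|·6.6 = 19.8.

E[Q] = -251.3, SD(Q) = 19.8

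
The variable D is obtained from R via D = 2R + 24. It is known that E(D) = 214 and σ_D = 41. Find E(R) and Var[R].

From D = 2R + 24: E(D) = a·E(R) + b, so E(R) = (E(D) − b)/a = (214 − 24)/2 = 95.
Var[D] = 41² = 1681.
Var[D] = a²·Var[R], so Var[R] = 1681/2² = 420.25.

E(R) = 95, Var[R] = 420.25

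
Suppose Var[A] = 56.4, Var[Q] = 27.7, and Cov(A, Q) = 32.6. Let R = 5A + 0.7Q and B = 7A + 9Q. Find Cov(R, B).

By bilinearity, Cov(R, B) = ac·Var[A] + bd·Var[Q] + (ad+bc)·Cov(A, Q), with a=5, b=0.7, c=7, d=9.
ac·Var[A] = 5·7·56.4 = 1974
bd·Var[Q] = 0.7·9·27.7 = 174.51
(ad+bc)·Cov(A, Q) = (49.9)·32.6 = 1626.74
Cov(R, B) = 1974 + 174.51 + 1626.74 = 3775.25.

Cov(R, B) = 3775.25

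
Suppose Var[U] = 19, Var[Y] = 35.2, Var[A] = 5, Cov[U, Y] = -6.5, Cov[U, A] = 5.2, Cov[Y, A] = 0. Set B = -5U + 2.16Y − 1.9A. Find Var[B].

Var[B] = 896.47912

Var[B] = a²·Var[U] + b²·Var[Y] + c²·Var[A] + 2ab·Cov[U, Y] + 2ac·Cov[U, A] + 2bc·Cov[Y, A], with a = -5, b = 2.16, c = -1.9.
= 475 + 164.22912 + 18.05 + 140.4 + 98.8 + 0
= 896.47912.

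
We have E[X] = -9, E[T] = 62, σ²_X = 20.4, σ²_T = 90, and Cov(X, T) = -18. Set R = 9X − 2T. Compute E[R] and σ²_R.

E[R] = 9·E[X] + (-2)·E[T] = 9·(-9) + (-2)·62 = -205.
σ²_R = a²·σ²_X + b²·σ²_T + 2ab·Cov(X, T) with a = 9, b = -2.
= 9²·20.4 + (-2)²·90 + 2·9·(-2)·(-18)
= 1652.4 + 360 + 648 = 2660.4.

E[R] = -205, σ²_R = 2660.4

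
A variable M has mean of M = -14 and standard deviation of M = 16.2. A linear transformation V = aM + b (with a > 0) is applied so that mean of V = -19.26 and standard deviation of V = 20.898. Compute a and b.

standard deviation of V = a·standard deviation of M (a > 0), so a = 20.898/16.2 = 1.29.
mean of V = a·mean of M + b, so b = -19.26 − 1.29·(-14) = -1.2.

a = 1.29, b = -1.2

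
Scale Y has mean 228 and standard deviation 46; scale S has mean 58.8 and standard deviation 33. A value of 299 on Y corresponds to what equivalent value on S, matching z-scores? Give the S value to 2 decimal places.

z = (299 − 228)/46 ≈ 1.5435.
S = 58.8 + z·33 = 58.8 + (299 − 228)·33/46 ≈ 109.73.

S = 109.73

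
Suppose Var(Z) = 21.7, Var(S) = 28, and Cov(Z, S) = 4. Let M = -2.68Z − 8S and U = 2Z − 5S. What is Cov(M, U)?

Cov(M, U) = 993.288

By bilinearity, Cov(M, U) = ac·Var(Z) + bd·Var(S) + (ad+bc)·Cov(Z, S), with a=-2.68, b=-8, c=2, d=-5.
ac·Var(Z) = (-2.68)·2·21.7 = -116.312
bd·Var(S) = (-8)·(-5)·28 = 1120
(ad+bc)·Cov(Z, S) = (-2.6)·4 = -10.4
Cov(M, U) = -116.312 + 1120 + (-10.4) = 993.288.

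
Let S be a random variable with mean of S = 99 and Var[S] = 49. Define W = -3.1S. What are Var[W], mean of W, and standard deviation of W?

W = -3.1S is linear with a = -3.1, b = 0.
Var[W] = a²·Var[S] = (-3.1)²·49 = 470.89.
mean of W = a·mean of S + b = (-3.1)·99 = -306.9.
standard deviation of S = √49 = 7.
standard deviation of W = |a|·standard deviation of S = |-3.1|·7 = 21.7.

Var[W] = 470.89, mean of W = -306.9, standard deviation of W = 21.7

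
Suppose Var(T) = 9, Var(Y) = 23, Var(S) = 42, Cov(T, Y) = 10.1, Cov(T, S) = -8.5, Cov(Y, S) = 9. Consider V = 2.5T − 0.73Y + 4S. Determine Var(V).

Var(V) = a²·Var(T) + b²·Var(Y) + c²·Var(S) + 2ab·Cov(T, Y) + 2ac·Cov(T, S) + 2bc·Cov(Y, S), with a = 2.5, b = -0.73, c = 4.
= 56.25 + 12.2567 + 672 + (-36.865) + (-170) + (-52.56)
= 481.0817.

Var(V) = 481.0817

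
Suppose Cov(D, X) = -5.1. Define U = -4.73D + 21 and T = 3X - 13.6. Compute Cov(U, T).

Cov(U, T) = a·c·Cov(D, X) = (-4.73)·3·(-5.1) = 72.369. Additive constants drop out.

Cov(U, T) = 72.369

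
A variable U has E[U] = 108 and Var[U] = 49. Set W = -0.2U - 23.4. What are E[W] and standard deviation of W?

W = -0.2U - 23.4 is linear with a = -0.2, b = -23.4.
E[W] = a·E[U] + b = (-0.2)·108 + (-23.4) = -45.
standard deviation of U = √49 = 7.
standard deviation of W = |a|·standard deviation of U = |-0.2|·7 = 1.4.

E[W] = -45, standard deviation of W = 1.4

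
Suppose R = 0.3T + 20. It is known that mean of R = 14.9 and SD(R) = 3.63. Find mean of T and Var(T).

mean of T = -17, Var(T) = 146.41

From R = 0.3T + 20: mean of R = a·mean of T + b, so mean of T = (mean of R − b)/a = (14.9 − 20)/0.3 = -17.
Var(R) = 3.63² = 13.1769.
Var(R) = a²·Var(T), so Var(T) = 13.1769/0.3² = 146.41.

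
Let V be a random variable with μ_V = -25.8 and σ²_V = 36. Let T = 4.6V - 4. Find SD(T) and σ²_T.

T = 4.6V - 4 is linear with a = 4.6, b = -4.
SD(V) = √36 = 6.
SD(T) = |a|·SD(V) = |4.6|·6 = 27.6.
σ²_T = a²·σ²_V = 4.6²·36 = 761.76 (the additive constant -4 does not affect variance).

SD(T) = 27.6, σ²_T = 761.76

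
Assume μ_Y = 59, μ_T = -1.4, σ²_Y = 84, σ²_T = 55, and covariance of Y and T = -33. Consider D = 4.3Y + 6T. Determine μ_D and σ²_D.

μ_D = 4.3·μ_Y + 6·μ_T = 4.3·59 + 6·(-1.4) = 245.3.
σ²_D = a²·σ²_Y + b²·σ²_T + 2ab·covariance of Y and T with a = 4.3, b = 6.
= 4.3²·84 + 6²·55 + 2·4.3·6·(-33)
= 1553.16 + 1980 + (-1702.8) = 1830.36.

μ_D = 245.3, σ²_D = 1830.36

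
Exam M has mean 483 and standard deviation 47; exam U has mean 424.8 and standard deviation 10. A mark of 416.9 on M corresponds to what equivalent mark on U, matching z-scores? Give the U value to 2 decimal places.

z = (416.9 − 483)/47 ≈ -1.4064.
U = 424.8 + z·10 = 424.8 + (416.9 − 483)·10/47 ≈ 410.74.

U = 410.74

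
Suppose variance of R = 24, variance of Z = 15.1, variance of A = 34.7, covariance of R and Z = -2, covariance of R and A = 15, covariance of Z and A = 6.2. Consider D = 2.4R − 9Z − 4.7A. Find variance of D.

variance of D = a²·variance of R + b²·variance of Z + c²·variance of A + 2ab·covariance of R and Z + 2ac·covariance of R and A + 2bc·covariance of Z and A, with a = 2.4, b = -9, c = -4.7.
= 138.24 + 1223.1 + 766.523 + 86.4 + (-338.4) + 524.52
= 2400.383.

variance of D = 2400.383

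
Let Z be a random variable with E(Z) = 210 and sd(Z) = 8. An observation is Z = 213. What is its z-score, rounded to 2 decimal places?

z = (Z − E(Z)) / sd(Z) = (213 − 210) / 8 ≈ 0.38.

z = 0.38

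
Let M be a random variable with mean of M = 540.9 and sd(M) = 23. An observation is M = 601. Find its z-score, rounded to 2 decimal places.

z = 2.61

z = (M − mean of M) / sd(M) = (601 − 540.9) / 23 ≈ 2.61.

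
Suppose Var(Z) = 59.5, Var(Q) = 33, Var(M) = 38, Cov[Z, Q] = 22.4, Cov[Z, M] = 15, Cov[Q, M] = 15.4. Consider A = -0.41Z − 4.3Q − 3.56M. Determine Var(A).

Var(A) = a²·Var(Z) + b²·Var(Q) + c²·Var(M) + 2ab·Cov[Z, Q] + 2ac·Cov[Z, M] + 2bc·Cov[Q, M], with a = -0.41, b = -4.3, c = -3.56.
= 10.00195 + 610.17 + 481.5968 + 78.9824 + 43.788 + 471.4864
= 1696.02555.

Var(A) = 1696.02555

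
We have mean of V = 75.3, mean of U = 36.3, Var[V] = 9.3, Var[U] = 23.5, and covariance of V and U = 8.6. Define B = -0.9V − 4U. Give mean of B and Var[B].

mean of B = -212.97, Var[B] = 445.453

mean of B = (-0.9)·mean of V + (-4)·mean of U = (-0.9)·75.3 + (-4)·36.3 = -212.97.
Var[B] = a²·Var[V] + b²·Var[U] + 2ab·covariance of V and U with a = -0.9, b = -4.
= (-0.9)²·9.3 + (-4)²·23.5 + 2·(-0.9)·(-4)·8.6
= 7.533 + 376 + 61.92 = 445.453.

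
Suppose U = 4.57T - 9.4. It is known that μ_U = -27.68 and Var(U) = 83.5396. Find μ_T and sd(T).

From U = 4.57T - 9.4: μ_U = a·μ_T + b, so μ_T = (μ_U − b)/a = (-27.68 − (-9.4))/4.57 = -4.
sd(U) = √83.5396 = 9.14.
sd(U) = |a|·sd(T), so sd(T) = 9.14/|4.57| = 2.

μ_T = -4, sd(T) = 2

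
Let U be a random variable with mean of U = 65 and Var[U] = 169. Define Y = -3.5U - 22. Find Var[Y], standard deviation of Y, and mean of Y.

Var[Y] = 2070.25, standard deviation of Y = 45.5, mean of Y = -249.5

Y = -3.5U - 22 is linear with a = -3.5, b = -22.
Var[Y] = a²·Var[U] = (-3.5)²·169 = 2070.25 (the additive constant -22 does not affect variance).
standard deviation of U = √169 = 13.
standard deviation of Y = |a|·standard deviation of U = |-3.5|·13 = 45.5.
mean of Y = a·mean of U + b = (-3.5)·65 + (-22) = -249.5.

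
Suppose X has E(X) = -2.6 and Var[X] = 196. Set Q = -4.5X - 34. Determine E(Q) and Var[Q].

Q = -4.5X - 34 is linear with a = -4.5, b = -34.
E(Q) = a·E(X) + b = (-4.5)·(-2.6) + (-34) = -22.3.
Var[Q] = a²·Var[X] = (-4.5)²·196 = 3969 (the additive constant -34 does not affect variance).

E(Q) = -22.3, Var[Q] = 3969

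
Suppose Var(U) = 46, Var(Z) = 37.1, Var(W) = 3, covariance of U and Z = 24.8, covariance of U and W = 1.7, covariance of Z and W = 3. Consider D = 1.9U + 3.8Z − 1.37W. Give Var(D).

Var(D) = a²·Var(U) + b²·Var(Z) + c²·Var(W) + 2ab·covariance of U and Z + 2ac·covariance of U and W + 2bc·covariance of Z and W, with a = 1.9, b = 3.8, c = -1.37.
= 166.06 + 535.724 + 5.6307 + 358.112 + (-8.8502) + (-31.236)
= 1025.4405.

Var(D) = 1025.4405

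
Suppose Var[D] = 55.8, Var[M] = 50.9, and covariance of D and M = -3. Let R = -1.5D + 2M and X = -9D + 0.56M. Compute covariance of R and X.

By bilinearity, covariance of R and X = ac·Var[D] + bd·Var[M] + (ad+bc)·covariance of D and M, with a=-1.5, b=2, c=-9, d=0.56.
ac·Var[D] = (-1.5)·(-9)·55.8 = 753.3
bd·Var[M] = 2·0.56·50.9 = 57.008
(ad+bc)·covariance of D and M = (-18.84)·(-3) = 56.52
covariance of R and X = 753.3 + 57.008 + 56.52 = 866.828.

covariance of R and X = 866.828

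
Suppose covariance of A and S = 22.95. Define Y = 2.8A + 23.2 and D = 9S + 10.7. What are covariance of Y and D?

covariance of Y and D = 578.34

covariance of Y and D = a·c·covariance of A and S = 2.8·9·22.95 = 578.34. Additive constants drop out.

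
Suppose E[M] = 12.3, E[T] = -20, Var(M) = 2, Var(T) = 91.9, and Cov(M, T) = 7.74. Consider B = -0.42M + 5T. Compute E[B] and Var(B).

E[B] = -105.166, Var(B) = 2265.3448

E[B] = (-0.42)·E[M] + 5·E[T] = (-0.42)·12.3 + 5·(-20) = -105.166.
Var(B) = a²·Var(M) + b²·Var(T) + 2ab·Cov(M, T) with a = -0.42, b = 5.
= (-0.42)²·2 + 5²·91.9 + 2·(-0.42)·5·7.74
= 0.3528 + 2297.5 + (-32.508) = 2265.3448.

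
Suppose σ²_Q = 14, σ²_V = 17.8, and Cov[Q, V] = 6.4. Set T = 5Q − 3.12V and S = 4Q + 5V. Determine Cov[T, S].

By bilinearity, Cov[T, S] = ac·σ²_Q + bd·σ²_V + (ad+bc)·Cov[Q, V], with a=5, b=-3.12, c=4, d=5.
ac·σ²_Q = 5·4·14 = 280
bd·σ²_V = (-3.12)·5·17.8 = -277.68
(ad+bc)·Cov[Q, V] = (12.52)·6.4 = 80.128
Cov[T, S] = 280 + (-277.68) + 80.128 = 82.448.

Cov[T, S] = 82.448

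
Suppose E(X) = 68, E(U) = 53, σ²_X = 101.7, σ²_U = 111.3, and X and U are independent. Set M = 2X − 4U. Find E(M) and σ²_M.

E(M) = -76, σ²_M = 2187.6

E(M) = 2·E(X) + (-4)·E(U) = 2·68 + (-4)·53 = -76.
σ²_M = a²·σ²_X + b²·σ²_U + 2ab·Cov[X, U] with a = 2, b = -4.
Independence gives Cov[X, U] = 0.
= 2²·101.7 + (-4)²·111.3 + 2·2·(-4)·0
= 406.8 + 1780.8 + 0 = 2187.6.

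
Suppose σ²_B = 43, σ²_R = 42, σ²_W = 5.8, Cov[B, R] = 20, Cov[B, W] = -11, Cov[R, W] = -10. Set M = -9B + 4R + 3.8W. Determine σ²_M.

σ²_M = a²·σ²_B + b²·σ²_R + c²·σ²_W + 2ab·Cov[B, R] + 2ac·Cov[B, W] + 2bc·Cov[R, W], with a = -9, b = 4, c = 3.8.
= 3483 + 672 + 83.752 + (-1440) + 752.4 + (-304)
= 3247.152.

σ²_M = 3247.152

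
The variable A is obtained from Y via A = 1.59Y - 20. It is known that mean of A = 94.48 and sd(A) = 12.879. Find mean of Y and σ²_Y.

mean of Y = 72, σ²_Y = 65.61

From A = 1.59Y - 20: mean of A = a·mean of Y + b, so mean of Y = (mean of A − b)/a = (94.48 − (-20))/1.59 = 72.
σ²_A = 12.879² = 165.868641.
σ²_A = a²·σ²_Y, so σ²_Y = 165.868641/1.59² = 65.61.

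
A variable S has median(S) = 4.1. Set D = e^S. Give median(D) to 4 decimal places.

e^S is monotone on this domain, so median(D) = exp(4.1) ≈ 60.3403.

median(D) = 60.3403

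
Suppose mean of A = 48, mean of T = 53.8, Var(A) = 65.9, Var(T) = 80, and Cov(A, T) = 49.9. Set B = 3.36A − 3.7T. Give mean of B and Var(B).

mean of B = 3.36·mean of A + (-3.7)·mean of T = 3.36·48 + (-3.7)·53.8 = -37.78.
Var(B) = a²·Var(A) + b²·Var(T) + 2ab·Cov(A, T) with a = 3.36, b = -3.7.
= 3.36²·65.9 + (-3.7)²·80 + 2·3.36·(-3.7)·49.9
= 743.98464 + 1095.2 + (-1240.7136) = 598.47104.

mean of B = -37.78, Var(B) = 598.47104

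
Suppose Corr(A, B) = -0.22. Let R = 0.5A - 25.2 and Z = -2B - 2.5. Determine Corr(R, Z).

Corr(R, Z) = 0.22

Linear rescalings preserve |correlation|; the slopes 0.5 and -2 have opposite signs, so the correlation flips sign: Corr(R, Z) = −Corr(A, B) = 0.22.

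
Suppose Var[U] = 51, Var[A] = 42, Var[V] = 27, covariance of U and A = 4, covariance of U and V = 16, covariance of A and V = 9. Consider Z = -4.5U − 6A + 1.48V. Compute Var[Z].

Var[Z] = a²·Var[U] + b²·Var[A] + c²·Var[V] + 2ab·covariance of U and A + 2ac·covariance of U and V + 2bc·covariance of A and V, with a = -4.5, b = -6, c = 1.48.
= 1032.75 + 1512 + 59.1408 + 216 + (-213.12) + (-159.84)
= 2446.9308.

Var[Z] = 2446.9308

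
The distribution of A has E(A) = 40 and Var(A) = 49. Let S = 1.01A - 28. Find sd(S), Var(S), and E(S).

sd(S) = 7.07, Var(S) = 49.9849, E(S) = 12.4

S = 1.01A - 28 is linear with a = 1.01, b = -28.
sd(A) = √49 = 7.
sd(S) = |a|·sd(A) = |1.01|·7 = 7.07.
Var(S) = a²·Var(A) = 1.01²·49 = 49.9849 (the additive constant -28 does not affect variance).
E(S) = a·E(A) + b = 1.01·40 + (-28) = 12.4.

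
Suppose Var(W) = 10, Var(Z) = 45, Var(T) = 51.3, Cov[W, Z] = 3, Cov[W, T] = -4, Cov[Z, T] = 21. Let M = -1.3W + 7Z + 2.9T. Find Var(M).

Var(M) = a²·Var(W) + b²·Var(Z) + c²·Var(T) + 2ab·Cov[W, Z] + 2ac·Cov[W, T] + 2bc·Cov[Z, T], with a = -1.3, b = 7, c = 2.9.
= 16.9 + 2205 + 431.433 + (-54.6) + 30.16 + 852.6
= 3481.493.

Var(M) = 3481.493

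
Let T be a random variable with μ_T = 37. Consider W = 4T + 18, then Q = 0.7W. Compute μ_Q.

μ_W = 4·37 + 18 = 166.
μ_Q = 0.7·166 = 116.2.

μ_Q = 116.2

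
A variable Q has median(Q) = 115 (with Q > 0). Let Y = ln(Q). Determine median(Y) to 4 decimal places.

median(Y) = 4.7449

ln(Q) is monotone on this domain, so median(Y) = ln(115) ≈ 4.7449.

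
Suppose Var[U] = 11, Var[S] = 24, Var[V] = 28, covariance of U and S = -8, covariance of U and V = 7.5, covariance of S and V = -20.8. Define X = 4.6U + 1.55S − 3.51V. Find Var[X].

Var[X] = 505.4376

Var[X] = a²·Var[U] + b²·Var[S] + c²·Var[V] + 2ab·covariance of U and S + 2ac·covariance of U and V + 2bc·covariance of S and V, with a = 4.6, b = 1.55, c = -3.51.
= 232.76 + 57.66 + 344.9628 + (-114.08) + (-242.19) + 226.3248
= 505.4376.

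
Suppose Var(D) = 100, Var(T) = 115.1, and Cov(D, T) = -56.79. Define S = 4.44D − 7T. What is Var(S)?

Var(S) = 11141.3264

Var(S) = a²·Var(D) + b²·Var(T) + 2ab·Cov(D, T) with a = 4.44, b = -7.
= 4.44²·100 + (-7)²·115.1 + 2·4.44·(-7)·(-56.79)
= 1971.36 + 5639.9 + 3530.0664 = 11141.3264.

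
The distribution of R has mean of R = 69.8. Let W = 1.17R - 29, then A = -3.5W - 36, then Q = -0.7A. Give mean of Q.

mean of Q = 154.2317

mean of W = 1.17·69.8 + (-29) = 52.666.
mean of A = (-3.5)·52.666 + (-36) = -220.331.
mean of Q = (-0.7)·(-220.331) = 154.2317.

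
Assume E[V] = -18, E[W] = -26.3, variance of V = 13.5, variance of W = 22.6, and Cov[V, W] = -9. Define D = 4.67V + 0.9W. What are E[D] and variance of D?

E[D] = 4.67·E[V] + 0.9·E[W] = 4.67·(-18) + 0.9·(-26.3) = -107.73.
variance of D = a²·variance of V + b²·variance of W + 2ab·Cov[V, W] with a = 4.67, b = 0.9.
= 4.67²·13.5 + 0.9²·22.6 + 2·4.67·0.9·(-9)
= 294.42015 + 18.306 + (-75.654) = 237.07215.

E[D] = -107.73, variance of D = 237.07215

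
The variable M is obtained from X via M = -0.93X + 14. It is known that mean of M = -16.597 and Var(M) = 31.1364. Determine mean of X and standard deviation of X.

From M = -0.93X + 14: mean of M = a·mean of X + b, so mean of X = (mean of M − b)/a = (-16.597 − 14)/(-0.93) = 32.9.
standard deviation of M = √31.1364 = 5.58.
standard deviation of M = |a|·standard deviation of X, so standard deviation of X = 5.58/|-0.93| = 6.

mean of X = 32.9, standard deviation of X = 6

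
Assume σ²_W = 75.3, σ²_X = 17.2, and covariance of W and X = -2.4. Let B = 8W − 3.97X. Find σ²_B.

σ²_B = 5242.73548

σ²_B = a²·σ²_W + b²·σ²_X + 2ab·covariance of W and X with a = 8, b = -3.97.
= 8²·75.3 + (-3.97)²·17.2 + 2·8·(-3.97)·(-2.4)
= 4819.2 + 271.08748 + 152.448 = 5242.73548.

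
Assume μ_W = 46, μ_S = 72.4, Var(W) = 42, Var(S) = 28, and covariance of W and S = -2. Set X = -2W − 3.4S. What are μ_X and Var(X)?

μ_X = (-2)·μ_W + (-3.4)·μ_S = (-2)·46 + (-3.4)·72.4 = -338.16.
Var(X) = a²·Var(W) + b²·Var(S) + 2ab·covariance of W and S with a = -2, b = -3.4.
= (-2)²·42 + (-3.4)²·28 + 2·(-2)·(-3.4)·(-2)
= 168 + 323.68 + (-27.2) = 464.48.

μ_X = -338.16, Var(X) = 464.48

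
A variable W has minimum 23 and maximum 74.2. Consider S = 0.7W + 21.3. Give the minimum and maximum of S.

a = 0.7 > 0, so min(S) = a·min(W)+b = 0.7·23 + 21.3 = 37.4 and max(S) = 0.7·74.2 + 21.3 = 73.24.

min(S) = 37.4, max(S) = 73.24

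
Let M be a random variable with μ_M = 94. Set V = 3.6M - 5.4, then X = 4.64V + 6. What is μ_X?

μ_X = 1551.12

μ_V = 3.6·94 + (-5.4) = 333.
μ_X = 4.64·333 + 6 = 1551.12.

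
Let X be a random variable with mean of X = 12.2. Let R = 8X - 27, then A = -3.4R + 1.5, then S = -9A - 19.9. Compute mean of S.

mean of S = 2126.96

mean of R = 8·12.2 + (-27) = 70.6.
mean of A = (-3.4)·70.6 + 1.5 = -238.54.
mean of S = (-9)·(-238.54) + (-19.9) = 2126.96.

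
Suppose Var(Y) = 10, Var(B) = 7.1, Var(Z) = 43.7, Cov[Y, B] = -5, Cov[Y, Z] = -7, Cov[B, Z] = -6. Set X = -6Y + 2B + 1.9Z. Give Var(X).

Var(X) = a²·Var(Y) + b²·Var(B) + c²·Var(Z) + 2ab·Cov[Y, B] + 2ac·Cov[Y, Z] + 2bc·Cov[B, Z], with a = -6, b = 2, c = 1.9.
= 360 + 28.4 + 157.757 + 120 + 159.6 + (-45.6)
= 780.157.

Var(X) = 780.157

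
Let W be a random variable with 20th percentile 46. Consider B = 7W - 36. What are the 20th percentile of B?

20th percentile of B = 286

Since a = 7 > 0 the transformation is increasing, so the 20th percentile of B = a·(P_{20} of W) + b = 7·46 + (-36) = 286.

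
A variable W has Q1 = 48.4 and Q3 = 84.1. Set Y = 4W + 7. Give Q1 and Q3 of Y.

Q1(Y) = 200.6, Q3(Y) = 343.4

a = 4 > 0: Q1(Y) = a·Q1(W)+b = 200.6, Q3(Y) = a·Q3(W)+b = 343.4.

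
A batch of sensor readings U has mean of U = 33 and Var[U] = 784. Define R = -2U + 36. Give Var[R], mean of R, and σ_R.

R = -2U + 36 is linear with a = -2, b = 36.
Var[R] = a²·Var[U] = (-2)²·784 = 3136 (the additive constant 36 does not affect variance).
mean of R = a·mean of U + b = (-2)·33 + 36 = -30.
σ_U = √784 = 28.
σ_R = |a|·σ_U = |-2|·28 = 56.

Var[R] = 3136, mean of R = -30, σ_R = 56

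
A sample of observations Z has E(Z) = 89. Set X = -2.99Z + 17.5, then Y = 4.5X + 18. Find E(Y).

E(Y) = -1100.745

E(X) = (-2.99)·89 + 17.5 = -248.61.
E(Y) = 4.5·(-248.61) + 18 = -1100.745.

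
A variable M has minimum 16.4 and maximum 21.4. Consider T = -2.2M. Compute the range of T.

Range of M = 21.4 − 16.4 = 5.
Range(T) = |a|·Range(M) = |-2.2|·5 = 11.

Range(T) = 11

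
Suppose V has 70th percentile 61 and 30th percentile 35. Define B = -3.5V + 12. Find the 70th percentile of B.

Since a = -3.5 < 0 the transformation is decreasing, reversing order: the 70th percentile of B corresponds to the 30th percentile of V.
So P_{70}(B) = a·P_{30}(V) + b = (-3.5)·35 + 12 = -110.5.

70th percentile of B = -110.5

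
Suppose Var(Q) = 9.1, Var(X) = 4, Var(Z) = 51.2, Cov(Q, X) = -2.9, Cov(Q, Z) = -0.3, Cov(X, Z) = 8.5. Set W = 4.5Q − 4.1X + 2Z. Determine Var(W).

Var(W) = 418.525

Var(W) = a²·Var(Q) + b²·Var(X) + c²·Var(Z) + 2ab·Cov(Q, X) + 2ac·Cov(Q, Z) + 2bc·Cov(X, Z), with a = 4.5, b = -4.1, c = 2.
= 184.275 + 67.24 + 204.8 + 107.01 + (-5.4) + (-139.4)
= 418.525.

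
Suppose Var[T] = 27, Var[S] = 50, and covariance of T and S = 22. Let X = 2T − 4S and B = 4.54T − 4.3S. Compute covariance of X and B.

covariance of X and B = 516.44

By bilinearity, covariance of X and B = ac·Var[T] + bd·Var[S] + (ad+bc)·covariance of T and S, with a=2, b=-4, c=4.54, d=-4.3.
ac·Var[T] = 2·4.54·27 = 245.16
bd·Var[S] = (-4)·(-4.3)·50 = 860
(ad+bc)·covariance of T and S = (-26.76)·22 = -588.72
covariance of X and B = 245.16 + 860 + (-588.72) = 516.44.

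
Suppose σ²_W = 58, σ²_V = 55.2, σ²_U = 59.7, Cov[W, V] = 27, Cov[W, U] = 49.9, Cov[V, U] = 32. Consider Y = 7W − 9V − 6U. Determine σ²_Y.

σ²_Y = a²·σ²_W + b²·σ²_V + c²·σ²_U + 2ab·Cov[W, V] + 2ac·Cov[W, U] + 2bc·Cov[V, U], with a = 7, b = -9, c = -6.
= 2842 + 4471.2 + 2149.2 + (-3402) + (-4191.6) + 3456
= 5324.8.

σ²_Y = 5324.8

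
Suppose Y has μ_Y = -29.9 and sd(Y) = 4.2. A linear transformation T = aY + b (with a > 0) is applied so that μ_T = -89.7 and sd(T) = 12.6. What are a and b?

sd(T) = a·sd(Y) (a > 0), so a = 12.6/4.2 = 3.
μ_T = a·μ_Y + b, so b = -89.7 − 3·(-29.9) = 0.

a = 3, b = 0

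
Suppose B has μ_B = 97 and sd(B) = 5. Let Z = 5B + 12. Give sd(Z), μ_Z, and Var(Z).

sd(Z) = 25, μ_Z = 497, Var(Z) = 625

Z = 5B + 12 is linear with a = 5, b = 12.
sd(Z) = |a|·sd(B) = |5|·5 = 25.
μ_Z = a·μ_B + b = 5·97 + 12 = 497.
Var(B) = 5² = 25.
Var(Z) = a²·Var(B) = 5²·25 = 625 (the additive constant 12 does not affect variance).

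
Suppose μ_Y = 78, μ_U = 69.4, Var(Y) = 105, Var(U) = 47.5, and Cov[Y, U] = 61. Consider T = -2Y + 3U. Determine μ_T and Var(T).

μ_T = (-2)·μ_Y + 3·μ_U = (-2)·78 + 3·69.4 = 52.2.
Var(T) = a²·Var(Y) + b²·Var(U) + 2ab·Cov[Y, U] with a = -2, b = 3.
= (-2)²·105 + 3²·47.5 + 2·(-2)·3·61
= 420 + 427.5 + (-732) = 115.5.

μ_T = 52.2, Var(T) = 115.5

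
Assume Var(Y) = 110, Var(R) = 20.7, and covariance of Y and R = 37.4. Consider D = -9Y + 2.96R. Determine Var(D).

Var(D) = a²·Var(Y) + b²·Var(R) + 2ab·covariance of Y and R with a = -9, b = 2.96.
= (-9)²·110 + 2.96²·20.7 + 2·(-9)·2.96·37.4
= 8910 + 181.36512 + (-1992.672) = 7098.69312.

Var(D) = 7098.69312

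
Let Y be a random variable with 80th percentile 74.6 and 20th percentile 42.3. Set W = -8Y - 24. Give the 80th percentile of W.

80th percentile of W = -362.4

Since a = -8 < 0 the transformation is decreasing, reversing order: the 80th percentile of W corresponds to the 20th percentile of Y.
So P_{80}(W) = a·P_{20}(Y) + b = (-8)·42.3 + (-24) = -362.4.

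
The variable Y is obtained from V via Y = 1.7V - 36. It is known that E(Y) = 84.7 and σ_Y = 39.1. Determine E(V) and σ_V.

From Y = 1.7V - 36: E(Y) = a·E(V) + b, so E(V) = (E(Y) − b)/a = (84.7 − (-36))/1.7 = 71.
σ_Y = |a|·σ_V, so σ_V = 39.1/|1.7| = 23.

E(V) = 71, σ_V = 23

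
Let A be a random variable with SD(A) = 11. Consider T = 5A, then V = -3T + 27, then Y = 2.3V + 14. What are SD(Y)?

SD(Y) = 379.5

SD(T) = |5|·11 = 55.
SD(V) = |-3|·55 = 165.
SD(Y) = |2.3|·165 = 379.5.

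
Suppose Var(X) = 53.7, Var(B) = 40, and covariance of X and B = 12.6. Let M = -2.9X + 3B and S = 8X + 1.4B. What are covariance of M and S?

covariance of M and S = -826.596

By bilinearity, covariance of M and S = ac·Var(X) + bd·Var(B) + (ad+bc)·covariance of X and B, with a=-2.9, b=3, c=8, d=1.4.
ac·Var(X) = (-2.9)·8·53.7 = -1245.84
bd·Var(B) = 3·1.4·40 = 168
(ad+bc)·covariance of X and B = (19.94)·12.6 = 251.244
covariance of M and S = -1245.84 + 168 + 251.244 = -826.596.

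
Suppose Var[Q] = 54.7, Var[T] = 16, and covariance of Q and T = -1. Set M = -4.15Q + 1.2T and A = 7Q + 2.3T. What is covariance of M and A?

By bilinearity, covariance of M and A = ac·Var[Q] + bd·Var[T] + (ad+bc)·covariance of Q and T, with a=-4.15, b=1.2, c=7, d=2.3.
ac·Var[Q] = (-4.15)·7·54.7 = -1589.035
bd·Var[T] = 1.2·2.3·16 = 44.16
(ad+bc)·covariance of Q and T = (-1.145)·(-1) = 1.145
covariance of M and A = -1589.035 + 44.16 + 1.145 = -1543.73.

covariance of M and A = -1543.73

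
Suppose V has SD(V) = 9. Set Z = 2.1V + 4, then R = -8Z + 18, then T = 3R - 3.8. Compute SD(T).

SD(Z) = |2.1|·9 = 18.9.
SD(R) = |-8|·18.9 = 151.2.
SD(T) = |3|·151.2 = 453.6.

SD(T) = 453.6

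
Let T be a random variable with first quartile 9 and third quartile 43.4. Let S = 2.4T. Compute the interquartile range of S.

IQR(S) = 82.56

IQR of T = Q3 − Q1 = 43.4 − 9 = 34.4.
Under S = aT + b, IQR(S) = |a|·IQR(T) = |2.4|·34.4 = 82.56 (shifts cancel; spread scales by |a|).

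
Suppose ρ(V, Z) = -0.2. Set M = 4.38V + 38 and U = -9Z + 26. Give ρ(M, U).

ρ(M, U) = 0.2

Linear rescalings preserve |correlation|; the slopes 4.38 and -9 have opposite signs, so the correlation flips sign: ρ(M, U) = −ρ(V, Z) = 0.2.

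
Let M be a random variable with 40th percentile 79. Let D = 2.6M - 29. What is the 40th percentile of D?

40th percentile of D = 176.4

Since a = 2.6 > 0 the transformation is increasing, so the 40th percentile of D = a·(P_{40} of M) + b = 2.6·79 + (-29) = 176.4.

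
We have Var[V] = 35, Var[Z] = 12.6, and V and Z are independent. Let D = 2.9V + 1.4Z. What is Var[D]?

Var[D] = a²·Var[V] + b²·Var[Z] + 2ab·Cov[V, Z] with a = 2.9, b = 1.4.
Independence gives Cov[V, Z] = 0.
= 2.9²·35 + 1.4²·12.6 + 2·2.9·1.4·0
= 294.35 + 24.696 + 0 = 319.046.

Var[D] = 319.046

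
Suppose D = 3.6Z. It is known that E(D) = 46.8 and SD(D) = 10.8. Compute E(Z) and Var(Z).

E(Z) = 13, Var(Z) = 9

From D = 3.6Z: E(D) = a·E(Z) + b, so E(Z) = (E(D) − b)/a = (46.8 − 0)/3.6 = 13.
Var(D) = 10.8² = 116.64.
Var(D) = a²·Var(Z), so Var(Z) = 116.64/3.6² = 9.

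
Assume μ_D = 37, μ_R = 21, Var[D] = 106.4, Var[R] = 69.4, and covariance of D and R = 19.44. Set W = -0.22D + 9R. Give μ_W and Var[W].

μ_W = 180.86, Var[W] = 5549.56736

μ_W = (-0.22)·μ_D + 9·μ_R = (-0.22)·37 + 9·21 = 180.86.
Var[W] = a²·Var[D] + b²·Var[R] + 2ab·covariance of D and R with a = -0.22, b = 9.
= (-0.22)²·106.4 + 9²·69.4 + 2·(-0.22)·9·19.44
= 5.14976 + 5621.4 + (-76.9824) = 5549.56736.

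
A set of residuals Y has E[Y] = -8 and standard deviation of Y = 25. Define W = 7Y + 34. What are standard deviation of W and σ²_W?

W = 7Y + 34 is linear with a = 7, b = 34.
standard deviation of W = |a|·standard deviation of Y = |7|·25 = 175.
σ²_Y = 25² = 625.
σ²_W = a²·σ²_Y = 7²·625 = 30625 (the additive constant 34 does not affect variance).

standard deviation of W = 175, σ²_W = 30625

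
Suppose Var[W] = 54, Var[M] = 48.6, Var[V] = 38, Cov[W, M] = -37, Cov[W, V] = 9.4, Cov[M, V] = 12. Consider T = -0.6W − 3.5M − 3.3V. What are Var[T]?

Var[T] = a²·Var[W] + b²·Var[M] + c²·Var[V] + 2ab·Cov[W, M] + 2ac·Cov[W, V] + 2bc·Cov[M, V], with a = -0.6, b = -3.5, c = -3.3.
= 19.44 + 595.35 + 413.82 + (-155.4) + 37.224 + 277.2
= 1187.634.

Var[T] = 1187.634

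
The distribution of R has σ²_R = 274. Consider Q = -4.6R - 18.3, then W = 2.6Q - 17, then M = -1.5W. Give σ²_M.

σ²_M = 88185.1464

σ²_Q = (-4.6)²·274 = 5797.84.
σ²_W = 2.6²·5797.84 = 39193.3984.
σ²_M = (-1.5)²·39193.3984 = 88185.1464.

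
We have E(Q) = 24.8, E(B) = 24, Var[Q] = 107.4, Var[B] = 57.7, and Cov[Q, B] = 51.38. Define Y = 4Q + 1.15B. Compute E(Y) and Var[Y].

E(Y) = 126.8, Var[Y] = 2267.40425

E(Y) = 4·E(Q) + 1.15·E(B) = 4·24.8 + 1.15·24 = 126.8.
Var[Y] = a²·Var[Q] + b²·Var[B] + 2ab·Cov[Q, B] with a = 4, b = 1.15.
= 4²·107.4 + 1.15²·57.7 + 2·4·1.15·51.38
= 1718.4 + 76.30825 + 472.696 = 2267.40425.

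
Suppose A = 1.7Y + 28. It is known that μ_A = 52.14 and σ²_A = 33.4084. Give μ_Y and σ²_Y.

From A = 1.7Y + 28: μ_A = a·μ_Y + b, so μ_Y = (μ_A − b)/a = (52.14 − 28)/1.7 = 14.2.
σ²_A = a²·σ²_Y, so σ²_Y = 33.4084/1.7² = 11.56.

μ_Y = 14.2, σ²_Y = 11.56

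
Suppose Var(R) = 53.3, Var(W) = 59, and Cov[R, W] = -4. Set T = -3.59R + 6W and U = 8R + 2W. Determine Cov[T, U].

By bilinearity, Cov[T, U] = ac·Var(R) + bd·Var(W) + (ad+bc)·Cov[R, W], with a=-3.59, b=6, c=8, d=2.
ac·Var(R) = (-3.59)·8·53.3 = -1530.776
bd·Var(W) = 6·2·59 = 708
(ad+bc)·Cov[R, W] = (40.82)·(-4) = -163.28
Cov[T, U] = -1530.776 + 708 + (-163.28) = -986.056.

Cov[T, U] = -986.056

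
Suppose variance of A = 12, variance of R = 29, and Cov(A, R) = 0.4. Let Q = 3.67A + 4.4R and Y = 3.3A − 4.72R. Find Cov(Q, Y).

Cov(Q, Y) = -458.06096

By bilinearity, Cov(Q, Y) = ac·variance of A + bd·variance of R + (ad+bc)·Cov(A, R), with a=3.67, b=4.4, c=3.3, d=-4.72.
ac·variance of A = 3.67·3.3·12 = 145.332
bd·variance of R = 4.4·(-4.72)·29 = -602.272
(ad+bc)·Cov(A, R) = (-2.8024)·0.4 = -1.12096
Cov(Q, Y) = 145.332 + (-602.272) + (-1.12096) = -458.06096.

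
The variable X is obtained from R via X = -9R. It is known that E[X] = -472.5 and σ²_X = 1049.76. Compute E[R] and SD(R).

From X = -9R: E[X] = a·E[R] + b, so E[R] = (E[X] − b)/a = (-472.5 − 0)/(-9) = 52.5.
SD(X) = √1049.76 = 32.4.
SD(X) = |a|·SD(R), so SD(R) = 32.4/|-9| = 3.6.

E[R] = 52.5, SD(R) = 3.6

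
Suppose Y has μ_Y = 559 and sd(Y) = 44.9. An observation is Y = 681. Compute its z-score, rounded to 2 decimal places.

z = (Y − μ_Y) / sd(Y) = (681 − 559) / 44.9 ≈ 2.72.

z = 2.72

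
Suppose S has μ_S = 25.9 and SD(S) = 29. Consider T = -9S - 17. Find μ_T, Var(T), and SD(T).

T = -9S - 17 is linear with a = -9, b = -17.
μ_T = a·μ_S + b = (-9)·25.9 + (-17) = -250.1.
Var(S) = 29² = 841.
Var(T) = a²·Var(S) = (-9)²·841 = 68121 (the additive constant -17 does not affect variance).
SD(T) = |a|·SD(S) = |-9|·29 = 261.

μ_T = -250.1, Var(T) = 68121, SD(T) = 261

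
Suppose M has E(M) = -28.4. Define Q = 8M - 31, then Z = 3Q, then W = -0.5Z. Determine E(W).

E(Q) = 8·(-28.4) + (-31) = -258.2.
E(Z) = 3·(-258.2) = -774.6.
E(W) = (-0.5)·(-774.6) = 387.3.

E(W) = 387.3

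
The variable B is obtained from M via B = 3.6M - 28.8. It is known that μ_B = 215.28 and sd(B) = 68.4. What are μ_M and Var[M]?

From B = 3.6M - 28.8: μ_B = a·μ_M + b, so μ_M = (μ_B − b)/a = (215.28 − (-28.8))/3.6 = 67.8.
Var[B] = 68.4² = 4678.56.
Var[B] = a²·Var[M], so Var[M] = 4678.56/3.6² = 361.

μ_M = 67.8, Var[M] = 361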